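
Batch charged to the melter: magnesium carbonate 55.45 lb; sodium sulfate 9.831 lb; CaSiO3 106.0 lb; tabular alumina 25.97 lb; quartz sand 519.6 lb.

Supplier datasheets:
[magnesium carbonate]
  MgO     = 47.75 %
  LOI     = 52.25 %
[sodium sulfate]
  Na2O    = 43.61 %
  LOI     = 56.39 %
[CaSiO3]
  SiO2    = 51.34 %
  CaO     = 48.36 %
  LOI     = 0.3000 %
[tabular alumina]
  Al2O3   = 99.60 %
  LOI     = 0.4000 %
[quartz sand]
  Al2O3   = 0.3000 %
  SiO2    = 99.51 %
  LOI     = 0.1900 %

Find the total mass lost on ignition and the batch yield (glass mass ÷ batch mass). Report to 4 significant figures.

LOI loss = 35.93 lb; glass = 680.9 lb; yield = 94.99%

The intermediate values are displayed rounded to 4 significant digits as written. Every computation carries exact precision throughout — every reported figure is rounded a single time. The derived quantities (yield, the five compositions, net glass mass, the totals, LOI) are re-derived at full precision from the batch weights per 680.9 lb of glass, as written in problem or answer.
LOI of each material in turn:
  magnesium carbonate: 55.45 × 0.5225 = 28.97 lb
  sodium sulfate: 9.831 × 0.5639 = 5.544 lb
  CaSiO3: 106.0 × 0.003000 = 0.3180 lb
  tabular alumina: 25.97 × 0.004000 = 0.1039 lb
  quartz sand: 519.6 × 0.001900 = 0.9872 lb
Total LOI = 35.93 lb
Glass = batch − LOI = 716.9 − 35.93 = 680.9 lb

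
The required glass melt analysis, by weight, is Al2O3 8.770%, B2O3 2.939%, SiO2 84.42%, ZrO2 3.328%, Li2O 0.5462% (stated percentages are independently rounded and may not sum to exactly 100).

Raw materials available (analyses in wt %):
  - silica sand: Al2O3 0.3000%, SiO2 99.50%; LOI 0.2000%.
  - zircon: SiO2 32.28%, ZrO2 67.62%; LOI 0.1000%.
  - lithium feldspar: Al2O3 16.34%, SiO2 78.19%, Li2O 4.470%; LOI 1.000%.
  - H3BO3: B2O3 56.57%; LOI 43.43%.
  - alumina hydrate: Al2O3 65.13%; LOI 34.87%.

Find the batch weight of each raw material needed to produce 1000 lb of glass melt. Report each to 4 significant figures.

All arithmetic runs at exact precision at each step — in-progress results appear, with 4-significant-figure rounding, within the worked lines — each reported value carries a single rounding — all derived quantities, which include glass mass, the five compositions, LOI, totals, yield, are carried at full float precision, as given in question or answer, from the weighed amounts per 1000 lb of glass.
Oxide-by-oxide targets in 1000 lb glass melt:
  Al2O3: 8.770% × 1000 = 87.70 lb
  B2O3: 2.939% × 1000 = 29.39 lb
  SiO2: 84.42% × 1000 = 844.2 lb
  ZrO2: 3.328% × 1000 = 33.28 lb
  Li2O: 0.5462% × 1000 = 5.462 lb
Verifying the oxide balance working from each reported weight, under the basis named above (delivered sums recover each target inside rounding margins):
  Al2O3: 736.5·0.003000 + 122.2·0.1634 + 100.6·0.6513 = 87.70 lb (target 87.70 lb)
  B2O3: 51.95·0.5657 = 29.39 lb (target 29.39 lb)
  SiO2: 736.5·0.9950 + 49.22·0.3228 + 122.2·0.7819 = 844.3 lb (target 844.2 lb)
  ZrO2: 49.22·0.6762 = 33.28 lb (target 33.28 lb)
  Li2O: 122.2·0.04470 = 5.462 lb (target 5.462 lb)
Glass-mass sanity pass: total charge less LOI = 1000 lb (summing oxide targets gives 1000 lb; with the basis standing at 1000 lb — rounding explains the deltas).
Summing the batch: Σ batch = 1060 lb; loss to ignition Σ batch·LOI = 60.39 lb; yield: glass divided by total = 94.31%.

Batch per 1000 lb glass melt:
  silica sand: 736.5 lb
  zircon: 49.22 lb
  lithium feldspar: 122.2 lb
  H3BO3: 51.95 lb
  alumina hydrate: 100.6 lb
Total batch = 1060 lb; LOI loss = 60.39 lb; yield = 94.31%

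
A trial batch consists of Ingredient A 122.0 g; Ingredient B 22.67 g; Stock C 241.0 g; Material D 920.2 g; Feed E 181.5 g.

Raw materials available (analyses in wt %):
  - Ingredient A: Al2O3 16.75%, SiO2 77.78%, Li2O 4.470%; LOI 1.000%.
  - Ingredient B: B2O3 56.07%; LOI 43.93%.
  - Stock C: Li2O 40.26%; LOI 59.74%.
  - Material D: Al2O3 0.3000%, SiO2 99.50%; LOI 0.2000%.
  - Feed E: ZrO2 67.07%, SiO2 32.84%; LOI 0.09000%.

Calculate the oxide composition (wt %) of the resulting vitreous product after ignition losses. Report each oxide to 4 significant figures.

Values along the way are displayed (rounded to four significant digits) in the working — the working math holds full precision at every stage — each reported value undergoes a single rounding — all derived quantities, including the yield, glass mass, totals, five oxide percentages, ignition loss, are carried starting from the weights on 1330 g of glass in full precision, as set out in the problem or answer text.
Oxide-by-oxide delivered mass:
  ZrO2: 181.5·0.6707 = 121.7 g
  Al2O3: 122.0·0.1675 + 920.2·0.003000 = 23.20 g
  B2O3: 22.67·0.5607 = 12.71 g
  SiO2: 122.0·0.7778 + 920.2·0.9950 + 181.5·0.3284 = 1070 g
  Li2O: 122.0·0.04470 + 241.0·0.4026 = 102.5 g
LOI: 122.0·0.01000 + 22.67·0.4393 + 241.0·0.5974 + 920.2·0.002000 + 181.5·9.000e-04 = 157.2 g
The glass mass, total less LOI, = 1487 − 157.2 = 1330 g (the oxide masses sum to this)
each wt % is 100 × oxide ÷ glass

Glass mass = 1330 g (batch 1487 − LOI 157.2).
Composition: ZrO2 9.151%, Al2O3 1.744%, B2O3 0.9556%, SiO2 80.45%, Li2O 7.704%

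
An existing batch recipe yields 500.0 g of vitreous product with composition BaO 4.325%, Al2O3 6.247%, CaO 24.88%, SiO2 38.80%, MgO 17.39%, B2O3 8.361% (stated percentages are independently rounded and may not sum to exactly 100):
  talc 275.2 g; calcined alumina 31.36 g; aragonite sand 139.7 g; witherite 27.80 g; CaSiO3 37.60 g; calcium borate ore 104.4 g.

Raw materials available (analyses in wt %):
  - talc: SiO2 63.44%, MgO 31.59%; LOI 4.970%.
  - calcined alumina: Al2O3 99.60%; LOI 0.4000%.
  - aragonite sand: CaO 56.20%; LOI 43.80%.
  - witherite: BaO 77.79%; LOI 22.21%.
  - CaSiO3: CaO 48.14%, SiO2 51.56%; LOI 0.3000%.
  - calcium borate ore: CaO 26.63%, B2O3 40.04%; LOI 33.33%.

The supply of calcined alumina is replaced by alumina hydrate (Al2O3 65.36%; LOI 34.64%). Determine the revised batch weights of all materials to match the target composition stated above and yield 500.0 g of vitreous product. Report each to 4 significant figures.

Values along the way are printed, rounded to 4 significant figures, in the working — the whole derivation carries exact precision from start to finish. Every reported value undergoes a single rounding — all derived quantities are carried starting from the weights at 500.0 g of glass in exact precision (the yield, glass mass, the six compositions, ignition loss, totals), precisely as stated by the problem or the answer.
Target masses of each oxide per 500.0 g vitreous product:
  BaO: 4.325% × 500.0 = 21.62 g
  Al2O3: 6.247% × 500.0 = 31.24 g
  CaO: 24.88% × 500.0 = 124.4 g
  SiO2: 38.80% × 500.0 = 194.0 g
  MgO: 17.39% × 500.0 = 86.95 g
  B2O3: 8.361% × 500.0 = 41.80 g
Mass-balance tally per oxide per the reported batch figures, against the basis in use (delivered sums recover each target modulo rounding of the values):
  BaO: 27.80·0.7779 = 21.63 g (target 21.62 g)
  Al2O3: 47.79·0.6536 = 31.24 g (target 31.24 g)
  CaO: 139.7·0.5620 + 37.60·0.4814 + 104.4·0.2663 = 124.4 g (target 124.4 g)
  SiO2: 275.2·0.6344 + 37.60·0.5156 = 194.0 g (target 194.0 g)
  MgO: 275.2·0.3159 = 86.94 g (target 86.95 g)
  B2O3: 104.4·0.4004 = 41.80 g (target 41.80 g)
Glass-mass bookkeeping: Σ batch − LOI loss = 500.0 g (the Σ of target masses is 500.0 g; versus the stated basis of 500.0 g — any gap is answer rounding).
Summing the batch: Σ batch = 632.5 g; the LOI term Σ batch·LOI equals 132.5 g; as yield: glass ÷ batch → 79.05%.

Revised batch per 500.0 g vitreous product:
  talc: 275.2 g
  alumina hydrate: 47.79 g
  aragonite sand: 139.7 g
  witherite: 27.80 g
  CaSiO3: 37.60 g
  calcium borate ore: 104.4 g
Total batch = 632.5 g; LOI loss = 132.5 g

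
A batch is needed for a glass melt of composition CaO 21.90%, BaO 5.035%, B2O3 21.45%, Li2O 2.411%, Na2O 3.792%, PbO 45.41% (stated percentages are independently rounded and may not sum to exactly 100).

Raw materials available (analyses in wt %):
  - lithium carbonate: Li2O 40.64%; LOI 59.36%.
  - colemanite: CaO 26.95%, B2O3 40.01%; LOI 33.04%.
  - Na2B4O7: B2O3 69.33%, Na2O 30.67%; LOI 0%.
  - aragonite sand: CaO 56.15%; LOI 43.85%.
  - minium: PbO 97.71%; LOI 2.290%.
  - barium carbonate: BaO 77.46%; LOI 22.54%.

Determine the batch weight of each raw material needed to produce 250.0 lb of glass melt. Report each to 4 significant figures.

In-progress results appear, with 4-significant-digit rounding, alongside each step — the working math holds exact precision in every operation — each reported figure undergoes a single rounding — all derived quantities (ignition loss, the yield, the totals, the six compositions, glass mass) are computed from the batch weights on 250.0 lb of glass in exact precision exactly as shown in the problem or the answer.
The oxide mass targets at 250.0 lb glass melt:
  CaO: 21.90% × 250.0 = 54.75 lb
  BaO: 5.035% × 250.0 = 12.59 lb
  B2O3: 21.45% × 250.0 = 53.62 lb
  Li2O: 2.411% × 250.0 = 6.028 lb
  Na2O: 3.792% × 250.0 = 9.480 lb
  PbO: 45.41% × 250.0 = 113.5 lb
A balance pass over the oxides, using the reported weights, against the basis in use (target by target, the sums agree exact up to rounding of places):
  CaO: 80.47·0.2695 + 58.88·0.5615 = 54.75 lb (target 54.75 lb)
  BaO: 16.25·0.7746 = 12.59 lb (target 12.59 lb)
  B2O3: 80.47·0.4001 + 30.91·0.6933 = 53.63 lb (target 53.62 lb)
  Li2O: 14.83·0.4064 = 6.027 lb (target 6.028 lb)
  Na2O: 30.91·0.3067 = 9.480 lb (target 9.480 lb)
  PbO: 116.2·0.9771 = 113.5 lb (target 113.5 lb)
Glass mass check: the batch minus its LOI: 250.0 lb (per-oxide target masses sum to 250.0 lb; against the stated basis, 250.0 lb — rounding explains the deltas).
Batch total: Σ batch = 317.5 lb; LOI loss = Σ batch·LOI = 67.53 lb; yield: glass divided by total = 78.73%.

Batch per 250.0 lb glass melt:
  lithium carbonate: 14.83 lb
  colemanite: 80.47 lb
  Na2B4O7: 30.91 lb
  aragonite sand: 58.88 lb
  minium: 116.2 lb
  barium carbonate: 16.25 lb
Total batch = 317.5 lb; LOI loss = 67.53 lb; yield = 78.73%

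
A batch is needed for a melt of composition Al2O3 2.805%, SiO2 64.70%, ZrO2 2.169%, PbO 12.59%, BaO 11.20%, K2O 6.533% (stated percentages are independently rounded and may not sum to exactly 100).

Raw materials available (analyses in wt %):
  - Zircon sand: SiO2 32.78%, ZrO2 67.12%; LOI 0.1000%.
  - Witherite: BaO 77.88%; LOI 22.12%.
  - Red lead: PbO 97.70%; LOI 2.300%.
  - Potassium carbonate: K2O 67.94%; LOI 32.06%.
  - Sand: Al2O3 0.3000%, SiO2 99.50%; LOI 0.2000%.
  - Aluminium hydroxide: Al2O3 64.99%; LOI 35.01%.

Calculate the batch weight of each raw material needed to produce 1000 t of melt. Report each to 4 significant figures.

Batch per 1000 t melt:
  Zircon sand: 32.32 t
  Witherite: 143.8 t
  Red lead: 128.9 t
  Potassium carbonate: 96.16 t
  Sand: 639.6 t
  Aluminium hydroxide: 40.21 t
Total batch = 1081 t; LOI loss = 80.99 t; yield = 92.51%

Each numeric step carries full precision in every operation. In-progress results are shown rounded to four significant digits on the page; exactly one rounding is applied to every reported result. Derived quantities, including the six compositions, LOI, yield, totals, net glass mass, are computed from the weighed amounts for 1000 t of glass at exact precision exactly as printed in problem or answer.
Target oxide masses per 1000 t melt:
  Al2O3: 2.805% × 1000 = 28.05 t
  SiO2: 64.70% × 1000 = 647.0 t
  ZrO2: 2.169% × 1000 = 21.69 t
  PbO: 12.59% × 1000 = 125.9 t
  BaO: 11.20% × 1000 = 112.0 t
  K2O: 6.533% × 1000 = 65.33 t
Mass-balance tally per oxide with the batch weights as given, against the basis in use (sums match the target masses once rounding is allowed for):
  Al2O3: 639.6·0.003000 + 40.21·0.6499 = 28.05 t (target 28.05 t)
  SiO2: 32.32·0.3278 + 639.6·0.9950 = 647.0 t (target 647.0 t)
  ZrO2: 32.32·0.6712 = 21.69 t (target 21.69 t)
  PbO: 128.9·0.9770 = 125.9 t (target 125.9 t)
  BaO: 143.8·0.7788 = 112.0 t (target 112.0 t)
  K2O: 96.16·0.6794 = 65.33 t (target 65.33 t)
Glass mass check: batch Σ − ignition loss = 1000 t (the targets, summed, come to 1000 t; the stated basis being 1000 t — deltas are rounding alone).
Adding the batch up: Σ batch = 1081 t; the LOI term Σ batch·LOI equals 80.99 t; the yield ratio, glass ÷ batch: 92.51%.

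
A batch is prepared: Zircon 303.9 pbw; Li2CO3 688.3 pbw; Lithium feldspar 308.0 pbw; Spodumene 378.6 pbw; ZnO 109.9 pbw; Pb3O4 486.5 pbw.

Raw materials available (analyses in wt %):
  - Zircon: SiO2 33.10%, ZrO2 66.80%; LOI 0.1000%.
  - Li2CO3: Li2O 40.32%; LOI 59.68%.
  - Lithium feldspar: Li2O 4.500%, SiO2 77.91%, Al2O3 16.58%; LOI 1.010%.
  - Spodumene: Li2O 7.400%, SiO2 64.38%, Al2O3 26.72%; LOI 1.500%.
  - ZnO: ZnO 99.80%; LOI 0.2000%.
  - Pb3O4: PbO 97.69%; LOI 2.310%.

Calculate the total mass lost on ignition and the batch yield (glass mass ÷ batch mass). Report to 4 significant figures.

LOI loss = 431.3 pbw; glass = 1844 pbw; yield = 81.04%

Intermediates are rounded to four significant digits wherever printed. Each numeric step carries full precision at each step; a single rounding produces each reported figure. Derived quantities are computed from the weighed amounts on 1844 pbw of glass at exact precision (six oxide percentages, ignition loss, the yield, the totals, net glass mass), as set out in either problem or answer.
Loss on ignition, line by line:
  Zircon: 303.9 × 0.001000 = 0.3039 pbw
  Li2CO3: 688.3 × 0.5968 = 410.8 pbw
  Lithium feldspar: 308.0 × 0.01010 = 3.111 pbw
  Spodumene: 378.6 × 0.01500 = 5.679 pbw
  ZnO: 109.9 × 0.002000 = 0.2198 pbw
  Pb3O4: 486.5 × 0.02310 = 11.24 pbw
Total LOI = 431.3 pbw
Glass = batch − LOI = 2275 − 431.3 = 1844 pbw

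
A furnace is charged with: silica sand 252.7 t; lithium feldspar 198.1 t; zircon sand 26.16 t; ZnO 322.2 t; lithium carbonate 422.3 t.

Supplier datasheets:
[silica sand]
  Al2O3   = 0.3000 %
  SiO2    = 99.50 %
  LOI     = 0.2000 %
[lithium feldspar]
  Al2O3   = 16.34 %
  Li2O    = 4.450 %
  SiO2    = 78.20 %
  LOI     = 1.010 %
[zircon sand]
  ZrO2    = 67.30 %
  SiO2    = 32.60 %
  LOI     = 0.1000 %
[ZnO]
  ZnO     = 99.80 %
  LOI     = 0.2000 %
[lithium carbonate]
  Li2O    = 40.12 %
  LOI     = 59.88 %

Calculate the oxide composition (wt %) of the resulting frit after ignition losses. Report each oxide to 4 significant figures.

Glass mass = 965.4 t (batch 1221 − LOI 256.1).
Composition: Al2O3 3.431%, ZrO2 1.824%, Li2O 18.46%, SiO2 42.97%, ZnO 33.31%

Each numeric step holds full float precision from start to finish; intermediates appear (rounded to four significant digits) alongside each step. Every reported figure takes just one rounding. All derived quantities, which include five oxide percentages, the yield, glass mass, ignition loss, the totals, are carried in full float precision, as written in the question or the answer, from the weighed amounts at 965.4 t of glass.
Per-oxide mass from batch:
  Al2O3: 252.7·0.003000 + 198.1·0.1634 = 33.13 t
  ZrO2: 26.16·0.6730 = 17.61 t
  Li2O: 198.1·0.04450 + 422.3·0.4012 = 178.2 t
  SiO2: 252.7·0.9950 + 198.1·0.7820 + 26.16·0.3260 = 414.9 t
  ZnO: 322.2·0.9980 = 321.6 t
LOI: 252.7·0.002000 + 198.1·0.01010 + 26.16·0.001000 + 322.2·0.002000 + 422.3·0.5988 = 256.1 t
Net of LOI, the glass mass = 1221 − 256.1 = 965.4 t (= Σ oxide masses)
percent share: oxide ÷ glass, ×100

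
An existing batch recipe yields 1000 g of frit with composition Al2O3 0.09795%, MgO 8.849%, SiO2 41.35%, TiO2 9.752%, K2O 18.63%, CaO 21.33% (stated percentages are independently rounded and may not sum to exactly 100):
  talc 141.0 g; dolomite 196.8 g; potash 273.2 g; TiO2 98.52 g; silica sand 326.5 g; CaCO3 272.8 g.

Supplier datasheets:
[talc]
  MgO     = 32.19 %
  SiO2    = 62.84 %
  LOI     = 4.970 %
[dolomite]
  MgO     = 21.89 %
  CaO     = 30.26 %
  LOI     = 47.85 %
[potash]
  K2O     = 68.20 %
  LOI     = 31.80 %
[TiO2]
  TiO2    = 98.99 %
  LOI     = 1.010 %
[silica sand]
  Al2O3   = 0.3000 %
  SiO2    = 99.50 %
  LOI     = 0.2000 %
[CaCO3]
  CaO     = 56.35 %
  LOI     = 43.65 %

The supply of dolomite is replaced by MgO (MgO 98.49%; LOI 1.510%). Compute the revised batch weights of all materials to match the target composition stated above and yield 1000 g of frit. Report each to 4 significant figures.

Revised batch per 1000 g frit:
  talc: 141.0 g
  MgO: 43.75 g
  potash: 273.2 g
  TiO2: 98.52 g
  silica sand: 326.5 g
  CaCO3: 378.5 g
Total batch = 1261 g; LOI loss = 261.4 g

In-progress results are printed, with 4-significant-digit rounding, in the printout — every computation maintains full float precision from start to finish; exactly one rounding lands on every reported value; the derived quantities are rebuilt in full precision (net glass mass, ignition loss, the totals, the six compositions, yield) from the weighed amounts for 1000 g of glass as they appear in question or answer.
Per-oxide target masses for 1000 g frit:
  Al2O3: 0.09795% × 1000 = 0.9795 g
  MgO: 8.849% × 1000 = 88.49 g
  SiO2: 41.35% × 1000 = 413.5 g
  TiO2: 9.752% × 1000 = 97.52 g
  K2O: 18.63% × 1000 = 186.3 g
  CaO: 21.33% × 1000 = 213.3 g
Mass-balance tally per oxide using the reported weights, on the stated basis (each sum matches its target mass within answer rounding):
  Al2O3: 326.5·0.003000 = 0.9795 g (target 0.9795 g)
  MgO: 141.0·0.3219 + 43.75·0.9849 = 88.48 g (target 88.49 g)
  SiO2: 141.0·0.6284 + 326.5·0.9950 = 413.5 g (target 413.5 g)
  TiO2: 98.52·0.9899 = 97.52 g (target 97.52 g)
  K2O: 273.2·0.6820 = 186.3 g (target 186.3 g)
  CaO: 378.5·0.5635 = 213.3 g (target 213.3 g)
Glass mass check: total charge less LOI = 1000 g (targets for the oxides total 1000 g; with the basis standing at 1000 g — any gap is answer rounding).
Batch total: Σ batch = 1261 g; loss to ignition Σ batch·LOI = 261.4 g; yield: glass divided by total = 79.28%.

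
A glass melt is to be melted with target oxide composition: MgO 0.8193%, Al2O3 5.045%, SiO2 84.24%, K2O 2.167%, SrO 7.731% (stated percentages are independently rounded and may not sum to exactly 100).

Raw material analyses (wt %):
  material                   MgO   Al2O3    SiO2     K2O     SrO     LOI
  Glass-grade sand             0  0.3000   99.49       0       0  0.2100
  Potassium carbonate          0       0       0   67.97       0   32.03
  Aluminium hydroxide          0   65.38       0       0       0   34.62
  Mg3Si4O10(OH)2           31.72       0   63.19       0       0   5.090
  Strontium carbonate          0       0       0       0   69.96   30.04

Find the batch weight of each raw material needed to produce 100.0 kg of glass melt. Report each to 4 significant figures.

Batch per 100.0 kg glass melt:
  Glass-grade sand: 83.03 kg
  Potassium carbonate: 3.188 kg
  Aluminium hydroxide: 7.335 kg
  Mg3Si4O10(OH)2: 2.583 kg
  Strontium carbonate: 11.05 kg
Total batch = 107.2 kg; LOI loss = 7.186 kg; yield = 93.30%

Every computation holds full float precision in all steps — the intermediate values appear, with 4-significant-digit rounding, between the steps. A single rounding yields each reported figure; all derived quantities (ignition loss, the yield, the five compositions, net glass mass, totals) are re-derived at full precision from the batch weights per 100.0 kg of glass as written in the question or the answer.
Target masses of each oxide per 100.0 kg glass melt:
  MgO: 0.8193% × 100.0 = 0.8193 kg
  Al2O3: 5.045% × 100.0 = 5.045 kg
  SiO2: 84.24% × 100.0 = 84.24 kg
  K2O: 2.167% × 100.0 = 2.167 kg
  SrO: 7.731% × 100.0 = 7.731 kg
A balance pass over the oxides, per the reported batch figures, under the basis named above (sums match the target masses within answer rounding):
  MgO: 2.583·0.3172 = 0.8193 kg (target 0.8193 kg)
  Al2O3: 83.03·0.003000 + 7.335·0.6538 = 5.045 kg (target 5.045 kg)
  SiO2: 83.03·0.9949 + 2.583·0.6319 = 84.24 kg (target 84.24 kg)
  K2O: 3.188·0.6797 = 2.167 kg (target 2.167 kg)
  SrO: 11.05·0.6996 = 7.731 kg (target 7.731 kg)
Consistency of the glass mass: whole batch net of LOI = 100.0 kg (oxide target masses add up to 100.0 kg; stated basis 100.0 kg — gaps are rounding artifacts).
Whole-batch sum: Σ batch = 107.2 kg; LOI removed, Σ of batch·LOI: 7.186 kg; glass ÷ batch gives a yield of 93.30%.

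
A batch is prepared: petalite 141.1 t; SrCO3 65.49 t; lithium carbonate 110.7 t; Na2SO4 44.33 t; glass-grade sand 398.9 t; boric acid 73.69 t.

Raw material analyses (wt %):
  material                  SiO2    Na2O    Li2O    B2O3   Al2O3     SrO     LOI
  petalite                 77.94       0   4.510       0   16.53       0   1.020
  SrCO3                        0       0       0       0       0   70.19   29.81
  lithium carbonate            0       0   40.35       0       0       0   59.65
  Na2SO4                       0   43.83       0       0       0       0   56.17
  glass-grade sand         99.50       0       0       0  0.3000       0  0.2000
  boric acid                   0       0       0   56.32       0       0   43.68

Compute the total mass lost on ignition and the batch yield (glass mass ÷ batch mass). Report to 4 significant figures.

All internal work carries exact precision in every operation. Mid-chain values are printed, rounded to 4 significant digits, alongside each step — a single rounding completes each reported figure. All derived quantities, including the totals, LOI, the yield, net glass mass, six oxide percentages, are rebuilt from the weighed amounts on 689.3 t of glass in exact precision as they appear in the question or the answer.
Ignition loss by material:
  petalite: 141.1 × 0.01020 = 1.439 t
  SrCO3: 65.49 × 0.2981 = 19.52 t
  lithium carbonate: 110.7 × 0.5965 = 66.03 t
  Na2SO4: 44.33 × 0.5617 = 24.90 t
  glass-grade sand: 398.9 × 0.002000 = 0.7978 t
  boric acid: 73.69 × 0.4368 = 32.19 t
Total LOI = 144.9 t
Glass = batch − LOI = 834.2 − 144.9 = 689.3 t

LOI loss = 144.9 t; glass = 689.3 t; yield = 82.63%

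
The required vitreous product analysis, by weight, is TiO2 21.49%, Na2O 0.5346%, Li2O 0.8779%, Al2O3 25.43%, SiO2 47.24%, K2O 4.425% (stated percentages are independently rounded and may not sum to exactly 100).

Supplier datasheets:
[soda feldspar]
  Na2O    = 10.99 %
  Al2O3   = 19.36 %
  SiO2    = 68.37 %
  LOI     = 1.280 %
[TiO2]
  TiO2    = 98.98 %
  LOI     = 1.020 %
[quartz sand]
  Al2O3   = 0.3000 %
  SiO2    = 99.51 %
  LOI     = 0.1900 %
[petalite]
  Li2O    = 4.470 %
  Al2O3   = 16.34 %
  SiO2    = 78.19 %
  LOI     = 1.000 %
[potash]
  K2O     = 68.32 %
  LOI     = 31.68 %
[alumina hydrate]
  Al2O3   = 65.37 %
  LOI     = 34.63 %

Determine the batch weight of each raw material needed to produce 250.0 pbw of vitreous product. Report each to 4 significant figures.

Values along the way are shown, rounded to 4 significant digits, between the steps; full float precision is carried through every step. Every reported figure receives exactly one rounding. The derived quantities (the six compositions, net glass mass, the totals, the yield, ignition loss) are re-derived at exact precision from the weighed amounts for 250.0 pbw of glass, as they appear in either problem or answer.
Target masses of each oxide per 250.0 pbw vitreous product:
  TiO2: 21.49% × 250.0 = 53.72 pbw
  Na2O: 0.5346% × 250.0 = 1.336 pbw
  Li2O: 0.8779% × 250.0 = 2.195 pbw
  Al2O3: 25.43% × 250.0 = 63.58 pbw
  SiO2: 47.24% × 250.0 = 118.1 pbw
  K2O: 4.425% × 250.0 = 11.06 pbw
Per-oxide balance check per the reported batch figures, per the basis as stated (sum by sum, the targets are met up to rounding of the answer):
  TiO2: 54.28·0.9898 = 53.73 pbw (target 53.72 pbw)
  Na2O: 12.16·0.1099 = 1.336 pbw (target 1.336 pbw)
  Li2O: 49.10·0.04470 = 2.195 pbw (target 2.195 pbw)
  Al2O3: 12.16·0.1936 + 71.75·0.003000 + 49.10·0.1634 + 81.05·0.6537 = 63.57 pbw (target 63.58 pbw)
  SiO2: 12.16·0.6837 + 71.75·0.9951 + 49.10·0.7819 = 118.1 pbw (target 118.1 pbw)
  K2O: 16.19·0.6832 = 11.06 pbw (target 11.06 pbw)
Consistency of the glass mass: whole batch net of LOI = 250.0 pbw (targets for the oxides total 250.0 pbw; with the basis standing at 250.0 pbw — a pure rounding effect).
Summing the batch: Σ batch = 284.5 pbw; LOI loss = Σ batch·LOI = 34.53 pbw; as yield: glass ÷ batch → 87.86%.

Batch per 250.0 pbw vitreous product:
  soda feldspar: 12.16 pbw
  TiO2: 54.28 pbw
  quartz sand: 71.75 pbw
  petalite: 49.10 pbw
  potash: 16.19 pbw
  alumina hydrate: 81.05 pbw
Total batch = 284.5 pbw; LOI loss = 34.53 pbw; yield = 87.86%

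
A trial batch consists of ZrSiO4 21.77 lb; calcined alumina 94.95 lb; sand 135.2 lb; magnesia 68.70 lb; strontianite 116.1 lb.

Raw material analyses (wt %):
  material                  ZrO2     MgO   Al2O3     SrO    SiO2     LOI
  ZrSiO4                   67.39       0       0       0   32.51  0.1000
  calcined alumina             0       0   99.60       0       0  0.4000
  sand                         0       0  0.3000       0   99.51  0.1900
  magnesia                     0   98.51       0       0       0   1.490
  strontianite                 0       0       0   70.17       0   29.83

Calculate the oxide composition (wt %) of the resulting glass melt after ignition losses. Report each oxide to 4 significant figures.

Glass mass = 400.4 lb (batch 436.7 − LOI 36.31).
Composition: ZrO2 3.664%, MgO 16.90%, Al2O3 23.72%, SrO 20.35%, SiO2 35.37%

Intermediates are printed (rounded to four significant digits) at each printed step; all internal work carries full float precision at each step; each reported result takes exactly one rounding — the derived quantities (the yield, glass mass, LOI, five oxide percentages, totals) are recomputed from the batch weights on 400.4 lb of glass in full precision, as set out in question or answer.
Oxide-by-oxide delivered mass:
  ZrO2: 21.77·0.6739 = 14.67 lb
  MgO: 68.70·0.9851 = 67.68 lb
  Al2O3: 94.95·0.9960 + 135.2·0.003000 = 94.98 lb
  SrO: 116.1·0.7017 = 81.47 lb
  SiO2: 21.77·0.3251 + 135.2·0.9951 = 141.6 lb
LOI: 21.77·0.001000 + 94.95·0.004000 + 135.2·0.001900 + 68.70·0.01490 + 116.1·0.2983 = 36.31 lb
Glass mass = batch − LOI = 436.7 − 36.31 = 400.4 lb (the oxide masses sum to this)
percent share: oxide ÷ glass, ×100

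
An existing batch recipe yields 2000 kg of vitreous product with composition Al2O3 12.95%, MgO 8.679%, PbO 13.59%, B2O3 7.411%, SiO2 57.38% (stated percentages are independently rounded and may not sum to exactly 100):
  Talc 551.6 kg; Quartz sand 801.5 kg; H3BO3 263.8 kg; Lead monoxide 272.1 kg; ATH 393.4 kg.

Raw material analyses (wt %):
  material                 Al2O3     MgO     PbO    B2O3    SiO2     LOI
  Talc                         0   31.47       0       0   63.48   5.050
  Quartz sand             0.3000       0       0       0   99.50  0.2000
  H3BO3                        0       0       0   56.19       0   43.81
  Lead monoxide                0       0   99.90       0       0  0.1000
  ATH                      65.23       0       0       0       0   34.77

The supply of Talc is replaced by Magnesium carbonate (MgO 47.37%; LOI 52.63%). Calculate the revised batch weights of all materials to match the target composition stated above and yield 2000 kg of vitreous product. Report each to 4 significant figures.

Each numeric step holds exact precision from start to finish. Intermediates are displayed, with 4-significant-figure rounding, on the page; a single rounding produces each reported number; all derived quantities (glass mass, the yield, the five compositions, LOI, totals) are carried at exact precision using the weight values on 2000 kg of glass, as given in the problem or the answer.
Oxide mass targets, per 2000 kg vitreous product:
  Al2O3: 12.95% × 2000 = 259.0 kg
  MgO: 8.679% × 2000 = 173.6 kg
  PbO: 13.59% × 2000 = 271.8 kg
  B2O3: 7.411% × 2000 = 148.2 kg
  SiO2: 57.38% × 2000 = 1148 kg
A balance pass over the oxides, given the weights on record, for the quoted basis mass (target by target, the sums agree within answer rounding):
  Al2O3: 1153·0.003000 + 391.8·0.6523 = 259.0 kg (target 259.0 kg)
  MgO: 366.4·0.4737 = 173.6 kg (target 173.6 kg)
  PbO: 272.1·0.9990 = 271.8 kg (target 271.8 kg)
  B2O3: 263.8·0.5619 = 148.2 kg (target 148.2 kg)
  SiO2: 1153·0.9950 = 1147 kg (target 1148 kg)
Glass-mass closure: total batch − LOI = 2000 kg (targets for the oxides total 2000 kg; the stated basis being 2000 kg — differing by rounding only).
Whole-batch sum: Σ batch = 2447 kg; the LOI term Σ batch·LOI equals 447.2 kg; glass ÷ batch gives a yield of 81.72%.

Revised batch per 2000 kg vitreous product:
  Magnesium carbonate: 366.4 kg
  Quartz sand: 1153 kg
  H3BO3: 263.8 kg
  Lead monoxide: 272.1 kg
  ATH: 391.8 kg
Total batch = 2447 kg; LOI loss = 447.2 kg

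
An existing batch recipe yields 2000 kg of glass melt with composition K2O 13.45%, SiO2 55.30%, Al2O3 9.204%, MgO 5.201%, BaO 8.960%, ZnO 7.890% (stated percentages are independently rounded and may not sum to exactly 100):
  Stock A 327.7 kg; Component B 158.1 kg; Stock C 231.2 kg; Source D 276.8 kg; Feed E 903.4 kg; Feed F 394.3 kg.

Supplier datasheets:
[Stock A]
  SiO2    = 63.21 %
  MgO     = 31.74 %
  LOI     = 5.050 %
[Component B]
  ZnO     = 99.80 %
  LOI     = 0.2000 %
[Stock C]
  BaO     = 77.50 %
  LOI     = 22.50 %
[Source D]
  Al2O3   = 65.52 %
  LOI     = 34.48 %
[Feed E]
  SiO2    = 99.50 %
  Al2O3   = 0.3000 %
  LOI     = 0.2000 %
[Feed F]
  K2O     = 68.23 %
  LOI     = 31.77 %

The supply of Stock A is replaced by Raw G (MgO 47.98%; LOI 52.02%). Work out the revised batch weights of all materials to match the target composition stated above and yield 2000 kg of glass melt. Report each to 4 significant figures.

The intermediate values are displayed, rounded to 4 significant figures, as written; all arithmetic keeps exact precision at every stage. Every reported result includes exactly one rounding. The derived quantities (yield, totals, glass mass, six oxide percentages, ignition loss) are computed starting from the weights for 2000 kg of glass in full float precision, as given in the problem or the answer.
The oxide mass targets at 2000 kg glass melt:
  K2O: 13.45% × 2000 = 269.0 kg
  SiO2: 55.30% × 2000 = 1106 kg
  Al2O3: 9.204% × 2000 = 184.1 kg
  MgO: 5.201% × 2000 = 104.0 kg
  BaO: 8.960% × 2000 = 179.2 kg
  ZnO: 7.890% × 2000 = 157.8 kg
Checking each oxide sum given the weights on record, on the stated basis (every target is met by its sum net of answer rounding effects):
  K2O: 394.3·0.6823 = 269.0 kg (target 269.0 kg)
  SiO2: 1112·0.9950 = 1106 kg (target 1106 kg)
  Al2O3: 275.9·0.6552 + 1112·0.003000 = 184.1 kg (target 184.1 kg)
  MgO: 216.8·0.4798 = 104.0 kg (target 104.0 kg)
  BaO: 231.2·0.7750 = 179.2 kg (target 179.2 kg)
  ZnO: 158.1·0.9980 = 157.8 kg (target 157.8 kg)
Glass-mass sanity pass: total charge less LOI = 2001 kg (the Σ of target masses is 2000 kg; versus the stated basis of 2000 kg — deltas are rounding alone).
Batch total: Σ batch = 2388 kg; Σ batch·LOI gives LOI loss = 387.7 kg; yield = glass ÷ total batch = 83.77%.

Revised batch per 2000 kg glass melt:
  Raw G: 216.8 kg
  Component B: 158.1 kg
  Stock C: 231.2 kg
  Source D: 275.9 kg
  Feed E: 1112 kg
  Feed F: 394.3 kg
Total batch = 2388 kg; LOI loss = 387.7 kg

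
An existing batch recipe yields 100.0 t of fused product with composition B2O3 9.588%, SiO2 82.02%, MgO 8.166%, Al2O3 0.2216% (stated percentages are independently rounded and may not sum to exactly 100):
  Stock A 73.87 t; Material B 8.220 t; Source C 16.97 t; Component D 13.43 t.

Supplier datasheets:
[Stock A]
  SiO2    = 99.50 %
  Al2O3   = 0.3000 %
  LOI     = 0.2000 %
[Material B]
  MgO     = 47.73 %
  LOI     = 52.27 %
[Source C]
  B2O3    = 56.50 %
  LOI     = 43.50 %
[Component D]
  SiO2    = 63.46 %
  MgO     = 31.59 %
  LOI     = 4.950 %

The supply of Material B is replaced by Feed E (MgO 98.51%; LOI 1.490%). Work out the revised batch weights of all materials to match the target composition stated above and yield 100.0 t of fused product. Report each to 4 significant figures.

Rounding to four significant figures applies to each intermediate as displayed. Full float precision is held through every step; every reported number receives exactly one rounding; the derived quantities, which include net glass mass, four oxide percentages, yield, totals, ignition loss, are recomputed in full precision, as set out in either problem or answer, from the weighed amounts on 100.0 t of glass.
Per-oxide target masses for 100.0 t fused product:
  B2O3: 9.588% × 100.0 = 9.588 t
  SiO2: 82.02% × 100.0 = 82.02 t
  MgO: 8.166% × 100.0 = 8.166 t
  Al2O3: 0.2216% × 100.0 = 0.2216 t
Checking each oxide sum working from each reported weight, versus the basis set out (each sum matches its target mass up to rounding of the answer):
  B2O3: 16.97·0.5650 = 9.588 t (target 9.588 t)
  SiO2: 73.87·0.9950 + 13.43·0.6346 = 82.02 t (target 82.02 t)
  MgO: 3.983·0.9851 + 13.43·0.3159 = 8.166 t (target 8.166 t)
  Al2O3: 73.87·0.003000 = 0.2216 t (target 0.2216 t)
Glass-mass bookkeeping: the batch minus its LOI: 100.0 t (summing oxide targets gives 100.0 t; basis as stated: 100.0 t — a pure rounding effect).
Adding the batch up: Σ batch = 108.3 t; Σ batch·LOI gives LOI loss = 8.254 t; yield: glass divided by total = 92.38%.

Revised batch per 100.0 t fused product:
  Stock A: 73.87 t
  Feed E: 3.983 t
  Source C: 16.97 t
  Component D: 13.43 t
Total batch = 108.3 t; LOI loss = 8.254 t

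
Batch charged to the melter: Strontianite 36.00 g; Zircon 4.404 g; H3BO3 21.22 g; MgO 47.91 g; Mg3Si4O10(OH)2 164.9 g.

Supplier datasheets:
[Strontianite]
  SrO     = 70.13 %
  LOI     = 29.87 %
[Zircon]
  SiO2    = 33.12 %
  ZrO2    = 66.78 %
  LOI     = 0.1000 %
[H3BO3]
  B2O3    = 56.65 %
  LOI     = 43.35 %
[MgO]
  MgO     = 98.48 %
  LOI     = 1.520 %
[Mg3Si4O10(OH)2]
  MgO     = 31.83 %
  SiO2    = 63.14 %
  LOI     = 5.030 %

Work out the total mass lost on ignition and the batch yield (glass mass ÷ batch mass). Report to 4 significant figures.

LOI loss = 28.98 g; glass = 245.5 g; yield = 89.44%

The whole derivation carries full precision through every step — values along the way are displayed rounded to 4 significant digits when written out. Exactly one rounding lands on each reported result; all derived quantities (ignition loss, the yield, the totals, glass mass, five oxide percentages) are recomputed at exact precision from the batch weights on 245.5 g of glass, exactly as shown in either problem or answer.
Per-material ignition loss:
  Strontianite: 36.00 × 0.2987 = 10.75 g
  Zircon: 4.404 × 0.001000 = 0.004404 g
  H3BO3: 21.22 × 0.4335 = 9.199 g
  MgO: 47.91 × 0.01520 = 0.7282 g
  Mg3Si4O10(OH)2: 164.9 × 0.05030 = 8.294 g
Total LOI = 28.98 g
Glass = batch − LOI = 274.4 − 28.98 = 245.5 g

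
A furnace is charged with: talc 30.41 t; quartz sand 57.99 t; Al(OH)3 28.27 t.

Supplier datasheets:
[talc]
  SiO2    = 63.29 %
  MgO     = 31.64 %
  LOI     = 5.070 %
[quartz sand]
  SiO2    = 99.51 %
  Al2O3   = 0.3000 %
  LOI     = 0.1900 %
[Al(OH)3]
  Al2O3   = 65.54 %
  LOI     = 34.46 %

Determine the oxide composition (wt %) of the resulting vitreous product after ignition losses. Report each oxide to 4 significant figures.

Mid-chain values are printed rounded off to 4 significant figures between the steps. All internal work runs at exact precision in every operation — exactly one rounding goes into each reported number — all derived quantities are re-derived at full float precision (the yield, three oxide percentages, net glass mass, totals, LOI) using the weight values for 105.3 t of glass as set out in either problem or answer.
Delivered oxide masses:
  SiO2: 30.41·0.6329 + 57.99·0.9951 = 76.95 t
  MgO: 30.41·0.3164 = 9.622 t
  Al2O3: 57.99·0.003000 + 28.27·0.6554 = 18.70 t
LOI: 30.41·0.05070 + 57.99·0.001900 + 28.27·0.3446 = 11.39 t
batch − LOI leaves glass = 116.7 − 11.39 = 105.3 t (the oxide masses sum to this)
oxide / glass × 100 gives the wt %

Glass mass = 105.3 t (batch 116.7 − LOI 11.39).
Composition: SiO2 73.10%, MgO 9.140%, Al2O3 17.76%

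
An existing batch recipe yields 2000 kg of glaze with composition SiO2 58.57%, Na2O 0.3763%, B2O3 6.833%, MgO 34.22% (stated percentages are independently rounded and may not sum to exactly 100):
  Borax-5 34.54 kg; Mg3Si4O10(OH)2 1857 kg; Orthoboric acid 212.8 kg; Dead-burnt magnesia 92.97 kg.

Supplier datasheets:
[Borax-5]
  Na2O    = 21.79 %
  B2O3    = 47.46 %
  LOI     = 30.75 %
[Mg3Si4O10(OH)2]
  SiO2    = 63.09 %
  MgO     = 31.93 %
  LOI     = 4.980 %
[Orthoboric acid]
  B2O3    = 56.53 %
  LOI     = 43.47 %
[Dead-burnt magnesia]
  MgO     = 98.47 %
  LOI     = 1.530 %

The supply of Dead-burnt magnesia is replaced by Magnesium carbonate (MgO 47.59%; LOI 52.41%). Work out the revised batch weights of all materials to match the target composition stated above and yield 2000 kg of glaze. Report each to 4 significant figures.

The working math runs at full float precision in all steps; working values appear rounded to 4 significant figures within the worked lines — every reported result is rounded once only. Derived quantities, which include yield, the four compositions, ignition loss, net glass mass, the totals, are re-derived in full float precision, as written in the problem or the answer, using the weight values per 2000 kg of glass.
Oxide mass targets, per 2000 kg glaze:
  SiO2: 58.57% × 2000 = 1171 kg
  Na2O: 0.3763% × 2000 = 7.526 kg
  B2O3: 6.833% × 2000 = 136.7 kg
  MgO: 34.22% × 2000 = 684.4 kg
Checking each oxide sum using the reported weights, under the basis named above (each sum matches its target mass given rounding of the digits):
  SiO2: 1857·0.6309 = 1172 kg (target 1171 kg)
  Na2O: 34.54·0.2179 = 7.526 kg (target 7.526 kg)
  B2O3: 34.54·0.4746 + 212.8·0.5653 = 136.7 kg (target 136.7 kg)
  MgO: 1857·0.3193 + 192.4·0.4759 = 684.5 kg (target 684.4 kg)
Glass-mass sanity pass: batch Σ − ignition loss = 2000 kg (the targets, summed, come to 2000 kg; basis as stated: 2000 kg — deltas are rounding alone).
Adding the batch up: Σ batch = 2297 kg; Σ batch·LOI gives LOI loss = 296.4 kg; yield: glass divided by total = 87.09%.

Revised batch per 2000 kg glaze:
  Borax-5: 34.54 kg
  Mg3Si4O10(OH)2: 1857 kg
  Orthoboric acid: 212.8 kg
  Magnesium carbonate: 192.4 kg
Total batch = 2297 kg; LOI loss = 296.4 kg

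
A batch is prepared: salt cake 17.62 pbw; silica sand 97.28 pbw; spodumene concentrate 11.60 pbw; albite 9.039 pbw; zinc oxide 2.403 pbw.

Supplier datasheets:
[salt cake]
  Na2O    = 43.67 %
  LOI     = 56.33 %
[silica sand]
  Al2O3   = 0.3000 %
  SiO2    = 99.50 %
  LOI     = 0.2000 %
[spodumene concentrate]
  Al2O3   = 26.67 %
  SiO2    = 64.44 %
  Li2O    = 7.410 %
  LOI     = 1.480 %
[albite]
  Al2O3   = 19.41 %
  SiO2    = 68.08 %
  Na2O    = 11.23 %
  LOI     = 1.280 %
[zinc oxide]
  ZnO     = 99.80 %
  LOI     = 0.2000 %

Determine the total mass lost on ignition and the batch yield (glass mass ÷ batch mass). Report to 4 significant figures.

Mid-chain values are shown (rounded to 4 significant figures) on the page; the working math runs at full precision from start to finish; each reported result takes just one rounding. All derived quantities, which include yield, totals, the five compositions, net glass mass, ignition loss, are re-derived in full float precision, as set out in the problem or answer text, using the weight values on 127.5 pbw of glass.
Loss on ignition, line by line:
  salt cake: 17.62 × 0.5633 = 9.925 pbw
  silica sand: 97.28 × 0.002000 = 0.1946 pbw
  spodumene concentrate: 11.60 × 0.01480 = 0.1717 pbw
  albite: 9.039 × 0.01280 = 0.1157 pbw
  zinc oxide: 2.403 × 0.002000 = 0.004806 pbw
Total LOI = 10.41 pbw
Glass = batch − LOI = 137.9 − 10.41 = 127.5 pbw

LOI loss = 10.41 pbw; glass = 127.5 pbw; yield = 92.45%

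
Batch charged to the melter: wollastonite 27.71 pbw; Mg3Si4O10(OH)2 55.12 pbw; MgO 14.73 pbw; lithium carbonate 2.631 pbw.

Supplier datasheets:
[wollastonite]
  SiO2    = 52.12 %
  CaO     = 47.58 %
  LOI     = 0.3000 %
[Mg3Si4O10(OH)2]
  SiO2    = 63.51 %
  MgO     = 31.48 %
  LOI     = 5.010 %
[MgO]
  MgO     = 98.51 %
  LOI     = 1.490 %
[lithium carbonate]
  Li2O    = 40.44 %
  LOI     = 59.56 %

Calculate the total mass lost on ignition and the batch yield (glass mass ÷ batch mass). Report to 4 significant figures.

All arithmetic maintains full float precision end to end. Values along the way are displayed with 4-significant-figure rounding between the steps — every reported number undergoes a single rounding; all derived quantities are rebuilt at full precision (the four compositions, totals, LOI, the yield, glass mass) from the weighed amounts per 95.56 pbw of glass as written in problem or answer.
Per-material ignition loss:
  wollastonite: 27.71 × 0.003000 = 0.08313 pbw
  Mg3Si4O10(OH)2: 55.12 × 0.05010 = 2.762 pbw
  MgO: 14.73 × 0.01490 = 0.2195 pbw
  lithium carbonate: 2.631 × 0.5956 = 1.567 pbw
Total LOI = 4.631 pbw
Glass = batch − LOI = 100.2 − 4.631 = 95.56 pbw

LOI loss = 4.631 pbw; glass = 95.56 pbw; yield = 95.38%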